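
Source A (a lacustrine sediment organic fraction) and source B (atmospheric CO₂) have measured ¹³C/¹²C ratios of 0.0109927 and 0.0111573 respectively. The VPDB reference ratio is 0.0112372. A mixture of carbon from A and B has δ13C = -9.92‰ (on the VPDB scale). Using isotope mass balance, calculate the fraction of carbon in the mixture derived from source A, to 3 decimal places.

δ_A = (0.0109927/0.0112372 − 1)×1000 = (0.978242 − 1)×1000 = -21.758‰
δ_B = (0.0111573/0.0112372 − 1)×1000 = (0.992890 − 1)×1000 = -7.110‰
f_A = (δ_mix − δ_B)/(δ_A − δ_B) = (-9.92 − (-7.110))/(-21.758 − (-7.110))
f_A = -2.810 / -14.648 = 0.1918

0.192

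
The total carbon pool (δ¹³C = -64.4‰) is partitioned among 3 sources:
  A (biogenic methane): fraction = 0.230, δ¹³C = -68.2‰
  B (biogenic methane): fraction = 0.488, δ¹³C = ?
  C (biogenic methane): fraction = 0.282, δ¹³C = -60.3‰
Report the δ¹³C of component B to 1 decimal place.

-65.0‰

Isotope mass balance: δ_bulk = Σ fᵢ·δᵢ.
-64.4 = 0.230×(-68.2) + 0.488×δ_B + 0.282×(-60.3)
0.488·δ_B = -64.4 − (-32.691) = -31.709
δ_B = -31.709 / 0.488 = -64.98‰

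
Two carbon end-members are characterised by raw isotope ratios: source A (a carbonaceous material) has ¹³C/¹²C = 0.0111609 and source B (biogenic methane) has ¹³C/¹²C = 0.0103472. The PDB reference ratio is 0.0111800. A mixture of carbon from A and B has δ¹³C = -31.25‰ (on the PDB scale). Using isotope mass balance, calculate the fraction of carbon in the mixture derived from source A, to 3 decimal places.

0.594

δ_A = (0.0111609/0.0111800 − 1)×1000 = (0.998292 − 1)×1000 = -1.708‰
δ_B = (0.0103472/0.0111800 − 1)×1000 = (0.925510 − 1)×1000 = -74.490‰
f_A = (δ_mix − δ_B)/(δ_A − δ_B) = (-31.25 − (-74.490))/(-1.708 − (-74.490))
f_A = 43.240 / 72.782 = 0.5941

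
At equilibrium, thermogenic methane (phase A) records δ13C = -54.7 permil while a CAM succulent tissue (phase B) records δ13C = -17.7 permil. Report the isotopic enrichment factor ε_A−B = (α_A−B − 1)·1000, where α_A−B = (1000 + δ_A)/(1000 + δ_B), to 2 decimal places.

α_A−B = (1000 + -54.7) / (1000 + -17.7) = 945.3 / 982.3 = 0.962333
ε_A−B = (0.962333 − 1) × 1000 = -37.667 permil
(The approximation ε ≈ δ_A − δ_B would give -37.0 permil.)

-37.67 permil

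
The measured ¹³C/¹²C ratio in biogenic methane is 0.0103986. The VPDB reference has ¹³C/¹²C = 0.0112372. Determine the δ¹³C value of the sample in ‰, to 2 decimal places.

δ¹³C = (R_sample / R_standard − 1) × 1000
R_sample / R_standard = 0.0103986 / 0.0112372 = 0.925373
δ¹³C = (0.925373 − 1) × 1000 = -74.627‰

-74.63‰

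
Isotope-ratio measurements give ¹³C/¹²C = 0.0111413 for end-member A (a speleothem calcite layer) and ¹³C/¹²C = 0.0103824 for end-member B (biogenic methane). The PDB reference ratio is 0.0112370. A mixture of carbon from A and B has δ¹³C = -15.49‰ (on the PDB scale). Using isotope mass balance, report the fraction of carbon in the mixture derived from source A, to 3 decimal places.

δ_A = (0.0111413/0.0112370 − 1)×1000 = (0.991483 − 1)×1000 = -8.517‰
δ_B = (0.0103824/0.0112370 − 1)×1000 = (0.923948 − 1)×1000 = -76.052‰
f_A = (δ_mix − δ_B)/(δ_A − δ_B) = (-15.49 − (-76.052))/(-8.517 − (-76.052))
f_A = 60.562 / 67.536 = 0.8967

0.897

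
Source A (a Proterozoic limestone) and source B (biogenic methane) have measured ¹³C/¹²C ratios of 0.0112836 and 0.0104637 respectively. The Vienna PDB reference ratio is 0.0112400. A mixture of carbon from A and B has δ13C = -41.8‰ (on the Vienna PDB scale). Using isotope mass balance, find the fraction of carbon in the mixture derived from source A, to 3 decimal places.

δ_A = (0.0112836/0.0112400 − 1)×1000 = (1.003879 − 1)×1000 = 3.879‰
δ_B = (0.0104637/0.0112400 − 1)×1000 = (0.930934 − 1)×1000 = -69.066‰
f_A = (δ_mix − δ_B)/(δ_A − δ_B) = (-41.8 − (-69.066))/(3.879 − (-69.066))
f_A = 27.266 / 72.945 = 0.3738

0.374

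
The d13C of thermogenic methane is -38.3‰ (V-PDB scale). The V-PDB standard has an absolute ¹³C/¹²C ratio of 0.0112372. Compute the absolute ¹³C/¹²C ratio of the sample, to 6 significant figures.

R_sample = R_standard × (d13C/1000 + 1)
R_sample = 0.0112372 × (-38.3/1000 + 1) = 0.0112372 × 0.961700
R_sample = 0.0108068

0.0108068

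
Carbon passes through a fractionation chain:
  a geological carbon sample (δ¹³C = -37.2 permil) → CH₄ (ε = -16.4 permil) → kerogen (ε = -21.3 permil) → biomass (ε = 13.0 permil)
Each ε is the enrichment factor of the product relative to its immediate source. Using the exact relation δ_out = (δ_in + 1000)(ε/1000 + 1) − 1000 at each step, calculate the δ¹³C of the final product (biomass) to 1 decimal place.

-61.1 permil

step 1: δ = (-37.20 + 1000)·(-16.4/1000 + 1) − 1000 = -52.99 permil
step 2: δ = (-52.99 + 1000)·(-21.3/1000 + 1) − 1000 = -73.16 permil
step 3: δ = (-73.16 + 1000)·(13.0/1000 + 1) − 1000 = -61.11 permil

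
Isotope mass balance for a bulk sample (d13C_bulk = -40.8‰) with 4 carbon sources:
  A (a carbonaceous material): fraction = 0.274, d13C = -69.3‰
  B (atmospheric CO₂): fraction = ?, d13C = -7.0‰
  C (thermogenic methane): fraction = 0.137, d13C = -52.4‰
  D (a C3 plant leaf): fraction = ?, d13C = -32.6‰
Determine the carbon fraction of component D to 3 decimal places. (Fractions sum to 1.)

0.411

Let f_D and f_B be the unknown fractions; fractions sum to 1 so f_D + f_B = 0.589.
Mass balance: Σ fᵢ·δᵢ = δ_bulk ⇒ f_D·(-32.6) + f_B·(-7.0) = -40.8 − (-26.167) = -14.633
Substitute f_B = 0.589 − f_D:
f_D·(-32.6 − -7.0) = -14.633 − 0.589×(-7.0) = -10.510
f_D = -10.510 / -25.6 = 0.4105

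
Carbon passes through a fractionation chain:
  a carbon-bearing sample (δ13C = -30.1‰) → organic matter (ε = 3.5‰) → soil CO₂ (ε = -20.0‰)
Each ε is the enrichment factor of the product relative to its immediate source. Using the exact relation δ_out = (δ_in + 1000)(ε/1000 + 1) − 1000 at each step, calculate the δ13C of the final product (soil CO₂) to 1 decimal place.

-46.2‰

step 1: δ = (-30.10 + 1000)·(3.5/1000 + 1) − 1000 = -26.71‰
step 2: δ = (-26.71 + 1000)·(-20.0/1000 + 1) − 1000 = -46.17‰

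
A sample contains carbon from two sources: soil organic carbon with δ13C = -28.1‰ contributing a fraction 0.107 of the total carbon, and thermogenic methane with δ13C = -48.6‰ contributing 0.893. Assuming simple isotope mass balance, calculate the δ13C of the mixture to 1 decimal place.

-46.4‰

δ_mix = f_A·δ_A + f_B·δ_B
δ_mix = 0.107 × (-28.1) + 0.893 × (-48.6)
δ_mix = -3.01 + -43.40 = -46.41‰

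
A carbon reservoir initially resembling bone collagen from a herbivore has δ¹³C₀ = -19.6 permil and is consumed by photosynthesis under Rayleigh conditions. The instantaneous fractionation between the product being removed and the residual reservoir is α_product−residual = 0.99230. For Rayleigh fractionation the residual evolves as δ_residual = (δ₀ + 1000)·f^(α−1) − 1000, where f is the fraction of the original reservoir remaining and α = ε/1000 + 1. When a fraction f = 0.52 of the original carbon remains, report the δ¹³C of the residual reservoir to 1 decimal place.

Rayleigh residual: δ_res = (δ₀ + 1000)·f^(α−1) − 1000
α − 1 = -0.00770
f^(α−1) = 0.52^(-0.00770) = 1.005048
δ_res = (-19.6 + 1000) × 1.005048 − 1000 = 985.349 − 1000 = -14.65 permil

-14.7 permil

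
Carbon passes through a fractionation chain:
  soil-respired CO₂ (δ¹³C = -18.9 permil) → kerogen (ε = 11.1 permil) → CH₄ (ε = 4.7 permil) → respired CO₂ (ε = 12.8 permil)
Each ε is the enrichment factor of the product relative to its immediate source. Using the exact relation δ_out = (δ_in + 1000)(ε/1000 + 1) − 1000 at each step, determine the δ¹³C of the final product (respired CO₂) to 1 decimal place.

9.4 permil

step 1: δ = (-18.90 + 1000)·(11.1/1000 + 1) − 1000 = -8.01 permil
step 2: δ = (-8.01 + 1000)·(4.7/1000 + 1) − 1000 = -3.35 permil
step 3: δ = (-3.35 + 1000)·(12.8/1000 + 1) − 1000 = 9.41 permil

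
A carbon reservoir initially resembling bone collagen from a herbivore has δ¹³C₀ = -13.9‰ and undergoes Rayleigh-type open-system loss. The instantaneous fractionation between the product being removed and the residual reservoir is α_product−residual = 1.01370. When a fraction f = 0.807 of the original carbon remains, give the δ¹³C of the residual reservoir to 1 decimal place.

-16.8‰

Rayleigh residual: δ_res = (δ₀ + 1000)·f^(α−1) − 1000
α − 1 = 0.01370
f^(α−1) = 0.807^(0.01370) = 0.997067
δ_res = (-13.9 + 1000) × 0.997067 − 1000 = 983.207 − 1000 = -16.79‰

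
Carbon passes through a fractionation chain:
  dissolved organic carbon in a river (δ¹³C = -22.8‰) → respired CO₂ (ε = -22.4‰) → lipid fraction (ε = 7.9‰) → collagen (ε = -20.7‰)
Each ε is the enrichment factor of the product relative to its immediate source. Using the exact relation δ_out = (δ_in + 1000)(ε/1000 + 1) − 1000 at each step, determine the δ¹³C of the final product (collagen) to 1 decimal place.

-57.1‰

step 1: δ = (-22.80 + 1000)·(-22.4/1000 + 1) − 1000 = -44.69‰
step 2: δ = (-44.69 + 1000)·(7.9/1000 + 1) − 1000 = -37.14‰
step 3: δ = (-37.14 + 1000)·(-20.7/1000 + 1) − 1000 = -57.07‰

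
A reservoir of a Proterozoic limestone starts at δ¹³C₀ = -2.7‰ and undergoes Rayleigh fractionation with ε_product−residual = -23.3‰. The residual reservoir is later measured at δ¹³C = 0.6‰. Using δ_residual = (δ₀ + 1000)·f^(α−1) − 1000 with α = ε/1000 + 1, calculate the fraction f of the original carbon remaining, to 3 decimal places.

α − 1 = ε/1000 = -0.0233
(δ_res + 1000)/(δ₀ + 1000) = (0.6 + 1000)/(-2.7 + 1000) = 1000.6/997.3 = 1.003309
f = 1.003309^(1/-0.0233) = exp(ln(1.003309)/-0.0233) = exp(0.00330/-0.0233)
f = exp(-0.1418) = 0.8678

0.868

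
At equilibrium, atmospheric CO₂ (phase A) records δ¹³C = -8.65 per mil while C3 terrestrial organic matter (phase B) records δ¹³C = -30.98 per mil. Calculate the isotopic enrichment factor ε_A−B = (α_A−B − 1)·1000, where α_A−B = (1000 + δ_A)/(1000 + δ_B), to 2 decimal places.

α_A−B = (1000 + -8.65) / (1000 + -30.98) = 991.35 / 969.02 = 1.023044
ε_A−B = (1.023044 − 1) × 1000 = 23.044 per mil
(The approximation ε ≈ δ_A − δ_B would give 22.33 per mil.)

23.04 per mil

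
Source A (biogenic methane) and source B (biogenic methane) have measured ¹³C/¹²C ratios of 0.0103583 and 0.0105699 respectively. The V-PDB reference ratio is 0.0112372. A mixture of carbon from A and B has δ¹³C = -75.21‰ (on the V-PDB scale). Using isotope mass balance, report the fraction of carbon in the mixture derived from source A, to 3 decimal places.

δ_A = (0.0103583/0.0112372 − 1)×1000 = (0.921787 − 1)×1000 = -78.213‰
δ_B = (0.0105699/0.0112372 − 1)×1000 = (0.940617 − 1)×1000 = -59.383‰
f_A = (δ_mix − δ_B)/(δ_A − δ_B) = (-75.21 − (-59.383))/(-78.213 − (-59.383))
f_A = -15.827 / -18.830 = 0.8405

0.841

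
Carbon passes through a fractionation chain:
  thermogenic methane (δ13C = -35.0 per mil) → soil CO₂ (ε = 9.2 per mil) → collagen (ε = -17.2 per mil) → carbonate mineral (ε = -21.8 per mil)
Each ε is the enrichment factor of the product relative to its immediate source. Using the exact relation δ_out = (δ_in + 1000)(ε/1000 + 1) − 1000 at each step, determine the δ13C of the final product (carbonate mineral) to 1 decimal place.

-63.7 per mil

step 1: δ = (-35.00 + 1000)·(9.2/1000 + 1) − 1000 = -26.12 per mil
step 2: δ = (-26.12 + 1000)·(-17.2/1000 + 1) − 1000 = -42.87 per mil
step 3: δ = (-42.87 + 1000)·(-21.8/1000 + 1) − 1000 = -63.74 per mil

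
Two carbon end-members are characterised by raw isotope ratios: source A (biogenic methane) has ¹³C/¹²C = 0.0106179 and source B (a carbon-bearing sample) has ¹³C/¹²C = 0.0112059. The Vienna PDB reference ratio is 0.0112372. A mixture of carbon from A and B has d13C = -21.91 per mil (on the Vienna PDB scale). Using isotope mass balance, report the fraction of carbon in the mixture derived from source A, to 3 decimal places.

δ_A = (0.0106179/0.0112372 − 1)×1000 = (0.944888 − 1)×1000 = -55.112 per mil
δ_B = (0.0112059/0.0112372 − 1)×1000 = (0.997215 − 1)×1000 = -2.785 per mil
f_A = (δ_mix − δ_B)/(δ_A − δ_B) = (-21.91 − (-2.785))/(-55.112 − (-2.785))
f_A = -19.125 / -52.326 = 0.3655

0.365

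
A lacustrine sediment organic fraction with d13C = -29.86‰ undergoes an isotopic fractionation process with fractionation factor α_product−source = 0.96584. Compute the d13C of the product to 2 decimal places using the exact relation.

-63.00‰

δ_product = (δ_source + 1000)·α − 1000
δ_product = (-29.86 + 1000) × 0.96584 − 1000
δ_product = 937.000 − 1000 = -63.000‰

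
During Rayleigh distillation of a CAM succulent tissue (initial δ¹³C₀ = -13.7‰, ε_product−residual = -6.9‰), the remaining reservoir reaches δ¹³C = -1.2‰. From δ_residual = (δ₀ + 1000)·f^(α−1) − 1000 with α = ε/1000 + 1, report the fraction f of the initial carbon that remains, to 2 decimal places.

α − 1 = ε/1000 = -0.0069
(δ_res + 1000)/(δ₀ + 1000) = (-1.2 + 1000)/(-13.7 + 1000) = 998.8/986.3 = 1.012674
f = 1.012674^(1/-0.0069) = exp(ln(1.012674)/-0.0069) = exp(0.01259/-0.0069)
f = exp(-1.8252) = 0.1612

0.16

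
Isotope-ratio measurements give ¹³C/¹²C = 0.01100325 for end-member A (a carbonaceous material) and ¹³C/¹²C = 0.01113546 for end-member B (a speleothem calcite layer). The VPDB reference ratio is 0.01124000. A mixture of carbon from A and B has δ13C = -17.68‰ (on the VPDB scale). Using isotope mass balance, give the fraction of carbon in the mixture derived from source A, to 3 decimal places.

δ_A = (0.01100325/0.01124000 − 1)×1000 = (0.978937 − 1)×1000 = -21.063‰
δ_B = (0.01113546/0.01124000 − 1)×1000 = (0.990699 − 1)×1000 = -9.301‰
f_A = (δ_mix − δ_B)/(δ_A − δ_B) = (-17.68 − (-9.301))/(-21.063 − (-9.301))
f_A = -8.379 / -11.762 = 0.7124

0.712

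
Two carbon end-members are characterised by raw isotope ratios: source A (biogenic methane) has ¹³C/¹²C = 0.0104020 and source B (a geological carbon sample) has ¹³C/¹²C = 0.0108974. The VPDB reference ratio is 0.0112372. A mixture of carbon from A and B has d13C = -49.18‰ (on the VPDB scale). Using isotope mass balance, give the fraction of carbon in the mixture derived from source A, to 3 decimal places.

δ_A = (0.0104020/0.0112372 − 1)×1000 = (0.925675 − 1)×1000 = -74.325‰
δ_B = (0.0108974/0.0112372 − 1)×1000 = (0.969761 − 1)×1000 = -30.239‰
f_A = (δ_mix − δ_B)/(δ_A − δ_B) = (-49.18 − (-30.239))/(-74.325 − (-30.239))
f_A = -18.941 / -44.086 = 0.4296

0.430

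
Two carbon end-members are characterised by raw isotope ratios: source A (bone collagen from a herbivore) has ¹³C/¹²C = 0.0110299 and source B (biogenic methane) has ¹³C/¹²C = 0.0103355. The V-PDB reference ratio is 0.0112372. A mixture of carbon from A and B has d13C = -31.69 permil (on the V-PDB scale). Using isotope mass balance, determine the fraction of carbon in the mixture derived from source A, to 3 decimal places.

δ_A = (0.0110299/0.0112372 − 1)×1000 = (0.981552 − 1)×1000 = -18.448 permil
δ_B = (0.0103355/0.0112372 − 1)×1000 = (0.919758 − 1)×1000 = -80.242 permil
f_A = (δ_mix − δ_B)/(δ_A − δ_B) = (-31.69 − (-80.242))/(-18.448 − (-80.242))
f_A = 48.552 / 61.795 = 0.7857

0.786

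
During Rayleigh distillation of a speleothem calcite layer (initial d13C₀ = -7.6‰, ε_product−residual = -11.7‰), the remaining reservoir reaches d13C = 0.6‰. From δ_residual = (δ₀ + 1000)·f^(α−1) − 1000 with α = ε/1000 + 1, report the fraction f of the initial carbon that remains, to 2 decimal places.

0.49

α − 1 = ε/1000 = -0.0117
(δ_res + 1000)/(δ₀ + 1000) = (0.6 + 1000)/(-7.6 + 1000) = 1000.6/992.4 = 1.008263
f = 1.008263^(1/-0.0117) = exp(ln(1.008263)/-0.0117) = exp(0.00823/-0.0117)
f = exp(-0.7033) = 0.4949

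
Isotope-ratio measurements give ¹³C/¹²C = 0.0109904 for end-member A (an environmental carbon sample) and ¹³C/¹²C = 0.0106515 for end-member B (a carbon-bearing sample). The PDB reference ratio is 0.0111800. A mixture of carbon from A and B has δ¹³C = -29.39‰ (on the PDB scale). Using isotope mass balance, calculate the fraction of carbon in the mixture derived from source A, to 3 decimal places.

δ_A = (0.0109904/0.0111800 − 1)×1000 = (0.983041 − 1)×1000 = -16.959‰
δ_B = (0.0106515/0.0111800 − 1)×1000 = (0.952728 − 1)×1000 = -47.272‰
f_A = (δ_mix − δ_B)/(δ_A − δ_B) = (-29.39 − (-47.272))/(-16.959 − (-47.272))
f_A = 17.882 / 30.313 = 0.5899

0.590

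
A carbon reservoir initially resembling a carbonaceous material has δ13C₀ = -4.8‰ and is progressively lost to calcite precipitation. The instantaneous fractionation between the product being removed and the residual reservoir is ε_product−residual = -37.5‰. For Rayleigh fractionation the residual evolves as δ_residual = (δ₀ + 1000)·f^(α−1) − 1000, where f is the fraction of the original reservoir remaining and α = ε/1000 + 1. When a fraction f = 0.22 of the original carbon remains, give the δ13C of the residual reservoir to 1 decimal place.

Rayleigh residual: δ_res = (δ₀ + 1000)·f^(α−1) − 1000
α = ε/1000 + 1 = 0.96250, so α − 1 = -0.03750
f^(α−1) = 0.22^(-0.03750) = 1.058423
δ_res = (-4.8 + 1000) × 1.058423 − 1000 = 1053.342 − 1000 = 53.34‰

53.3‰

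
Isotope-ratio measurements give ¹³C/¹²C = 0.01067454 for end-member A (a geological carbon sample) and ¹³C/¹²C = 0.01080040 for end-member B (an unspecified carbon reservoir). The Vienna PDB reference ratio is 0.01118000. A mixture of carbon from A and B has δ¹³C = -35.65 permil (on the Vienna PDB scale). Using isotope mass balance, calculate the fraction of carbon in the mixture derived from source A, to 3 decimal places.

δ_A = (0.01067454/0.01118000 − 1)×1000 = (0.954789 − 1)×1000 = -45.211 permil
δ_B = (0.01080040/0.01118000 − 1)×1000 = (0.966047 − 1)×1000 = -33.953 permil
f_A = (δ_mix − δ_B)/(δ_A − δ_B) = (-35.65 − (-33.953))/(-45.211 − (-33.953))
f_A = -1.697 / -11.258 = 0.1507

0.151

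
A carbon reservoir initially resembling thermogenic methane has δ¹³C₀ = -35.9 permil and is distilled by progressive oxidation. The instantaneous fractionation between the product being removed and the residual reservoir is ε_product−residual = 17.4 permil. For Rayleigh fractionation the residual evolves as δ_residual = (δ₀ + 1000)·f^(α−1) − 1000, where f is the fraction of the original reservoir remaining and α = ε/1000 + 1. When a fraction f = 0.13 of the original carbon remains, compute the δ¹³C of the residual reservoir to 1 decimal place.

-69.5 permil

Rayleigh residual: δ_res = (δ₀ + 1000)·f^(α−1) − 1000
α = ε/1000 + 1 = 1.01740, so α − 1 = 0.01740
f^(α−1) = 0.13^(0.01740) = 0.965123
δ_res = (-35.9 + 1000) × 0.965123 − 1000 = 930.475 − 1000 = -69.53 permil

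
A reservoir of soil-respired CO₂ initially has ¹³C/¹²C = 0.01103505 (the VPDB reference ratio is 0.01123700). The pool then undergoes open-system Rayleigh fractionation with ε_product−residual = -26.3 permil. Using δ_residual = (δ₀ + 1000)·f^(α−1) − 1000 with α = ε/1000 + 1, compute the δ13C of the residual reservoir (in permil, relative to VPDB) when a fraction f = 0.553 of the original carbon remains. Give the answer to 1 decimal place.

δ₀ = (0.01103505/0.01123700 − 1)×1000 = (0.982028 − 1)×1000 = -17.972 permil
α − 1 = ε/1000 = -0.0263
f^(α−1) = 0.553^(-0.0263) = 1.015702
δ_res = (-17.972 + 1000) × 1.015702 − 1000 = 997.448 − 1000 = -2.55 permil

-2.6 permil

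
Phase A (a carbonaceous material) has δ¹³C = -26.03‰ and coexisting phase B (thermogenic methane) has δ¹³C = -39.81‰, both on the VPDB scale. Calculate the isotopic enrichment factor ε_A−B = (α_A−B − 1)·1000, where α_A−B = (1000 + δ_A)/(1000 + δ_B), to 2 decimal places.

14.35‰

α_A−B = (1000 + -26.03) / (1000 + -39.81) = 973.97 / 960.19 = 1.014351
ε_A−B = (1.014351 − 1) × 1000 = 14.351‰
(The approximation ε ≈ δ_A − δ_B would give 13.78‰.)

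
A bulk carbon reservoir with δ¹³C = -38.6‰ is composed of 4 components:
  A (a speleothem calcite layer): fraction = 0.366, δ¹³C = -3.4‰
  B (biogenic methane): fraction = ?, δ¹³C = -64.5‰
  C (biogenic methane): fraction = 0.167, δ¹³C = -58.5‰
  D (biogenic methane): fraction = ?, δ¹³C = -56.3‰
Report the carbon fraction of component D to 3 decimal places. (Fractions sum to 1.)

0.309

Let f_D and f_B be the unknown fractions; fractions sum to 1 so f_D + f_B = 0.467.
Mass balance: Σ fᵢ·δᵢ = δ_bulk ⇒ f_D·(-56.3) + f_B·(-64.5) = -38.6 − (-11.014) = -27.586
Substitute f_B = 0.467 − f_D:
f_D·(-56.3 − -64.5) = -27.586 − 0.467×(-64.5) = 2.535
f_D = 2.535 / 8.2 = 0.3092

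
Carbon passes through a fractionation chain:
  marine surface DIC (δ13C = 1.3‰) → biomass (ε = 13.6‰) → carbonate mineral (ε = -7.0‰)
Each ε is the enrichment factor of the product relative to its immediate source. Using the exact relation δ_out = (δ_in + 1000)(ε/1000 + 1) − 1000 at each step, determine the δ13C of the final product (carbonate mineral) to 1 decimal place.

7.8‰

step 1: δ = (1.30 + 1000)·(13.6/1000 + 1) − 1000 = 14.92‰
step 2: δ = (14.92 + 1000)·(-7.0/1000 + 1) − 1000 = 7.81‰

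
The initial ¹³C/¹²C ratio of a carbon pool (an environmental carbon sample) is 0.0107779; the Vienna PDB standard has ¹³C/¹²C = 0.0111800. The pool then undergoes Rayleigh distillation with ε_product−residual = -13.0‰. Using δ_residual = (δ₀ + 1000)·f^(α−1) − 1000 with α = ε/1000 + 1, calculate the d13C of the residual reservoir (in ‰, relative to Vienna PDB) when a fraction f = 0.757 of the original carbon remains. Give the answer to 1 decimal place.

-32.5‰

δ₀ = (0.0107779/0.0111800 − 1)×1000 = (0.964034 − 1)×1000 = -35.966‰
α − 1 = ε/1000 = -0.0130
f^(α−1) = 0.757^(-0.0130) = 1.003626
δ_res = (-35.966 + 1000) × 1.003626 − 1000 = 967.529 − 1000 = -32.47‰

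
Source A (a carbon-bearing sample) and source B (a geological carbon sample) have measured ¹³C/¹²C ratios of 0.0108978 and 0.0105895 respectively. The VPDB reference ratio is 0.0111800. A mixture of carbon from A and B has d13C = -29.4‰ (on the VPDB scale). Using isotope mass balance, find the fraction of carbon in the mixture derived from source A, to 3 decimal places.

δ_A = (0.0108978/0.0111800 − 1)×1000 = (0.974758 − 1)×1000 = -25.242‰
δ_B = (0.0105895/0.0111800 − 1)×1000 = (0.947182 − 1)×1000 = -52.818‰
f_A = (δ_mix − δ_B)/(δ_A − δ_B) = (-29.4 − (-52.818))/(-25.242 − (-52.818))
f_A = 23.418 / 27.576 = 0.8492

0.849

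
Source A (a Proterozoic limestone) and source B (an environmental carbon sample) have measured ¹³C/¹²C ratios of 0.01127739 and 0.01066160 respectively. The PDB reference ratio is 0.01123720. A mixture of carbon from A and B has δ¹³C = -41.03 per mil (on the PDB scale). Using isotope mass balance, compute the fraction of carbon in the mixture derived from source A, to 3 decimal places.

0.186

δ_A = (0.01127739/0.01123720 − 1)×1000 = (1.003577 − 1)×1000 = 3.577 per mil
δ_B = (0.01066160/0.01123720 − 1)×1000 = (0.948777 − 1)×1000 = -51.223 per mil
f_A = (δ_mix − δ_B)/(δ_A − δ_B) = (-41.03 − (-51.223))/(3.577 − (-51.223))
f_A = 10.193 / 54.799 = 0.1860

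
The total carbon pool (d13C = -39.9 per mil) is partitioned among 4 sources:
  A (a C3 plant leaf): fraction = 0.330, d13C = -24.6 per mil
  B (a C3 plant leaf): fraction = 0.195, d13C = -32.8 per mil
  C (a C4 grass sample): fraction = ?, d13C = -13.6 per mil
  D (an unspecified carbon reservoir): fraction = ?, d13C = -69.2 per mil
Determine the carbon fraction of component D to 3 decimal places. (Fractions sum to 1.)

Let f_D and f_C be the unknown fractions; fractions sum to 1 so f_D + f_C = 0.475.
Mass balance: Σ fᵢ·δᵢ = δ_bulk ⇒ f_D·(-69.2) + f_C·(-13.6) = -39.9 − (-14.514) = -25.386
Substitute f_C = 0.475 − f_D:
f_D·(-69.2 − -13.6) = -25.386 − 0.475×(-13.6) = -18.926
f_D = -18.926 / -55.6 = 0.3404

0.340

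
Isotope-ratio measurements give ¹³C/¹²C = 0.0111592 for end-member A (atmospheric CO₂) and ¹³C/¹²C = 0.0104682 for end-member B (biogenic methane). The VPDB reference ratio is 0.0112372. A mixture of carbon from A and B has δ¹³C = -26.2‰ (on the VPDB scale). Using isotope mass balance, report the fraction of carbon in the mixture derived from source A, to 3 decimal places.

0.687

δ_A = (0.0111592/0.0112372 − 1)×1000 = (0.993059 − 1)×1000 = -6.941‰
δ_B = (0.0104682/0.0112372 − 1)×1000 = (0.931567 − 1)×1000 = -68.433‰
f_A = (δ_mix − δ_B)/(δ_A − δ_B) = (-26.2 − (-68.433))/(-6.941 − (-68.433))
f_A = 42.233 / 61.492 = 0.6868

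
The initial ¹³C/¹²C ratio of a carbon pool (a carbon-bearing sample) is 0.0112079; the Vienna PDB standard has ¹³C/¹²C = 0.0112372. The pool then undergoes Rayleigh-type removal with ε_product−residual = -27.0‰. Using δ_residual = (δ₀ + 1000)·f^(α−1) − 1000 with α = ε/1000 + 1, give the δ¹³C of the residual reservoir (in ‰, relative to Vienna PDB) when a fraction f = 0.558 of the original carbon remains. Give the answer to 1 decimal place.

δ₀ = (0.0112079/0.0112372 − 1)×1000 = (0.997393 − 1)×1000 = -2.607‰
α − 1 = ε/1000 = -0.0270
f^(α−1) = 0.558^(-0.0270) = 1.015876
δ_res = (-2.607 + 1000) × 1.015876 − 1000 = 1013.228 − 1000 = 13.23‰

13.2‰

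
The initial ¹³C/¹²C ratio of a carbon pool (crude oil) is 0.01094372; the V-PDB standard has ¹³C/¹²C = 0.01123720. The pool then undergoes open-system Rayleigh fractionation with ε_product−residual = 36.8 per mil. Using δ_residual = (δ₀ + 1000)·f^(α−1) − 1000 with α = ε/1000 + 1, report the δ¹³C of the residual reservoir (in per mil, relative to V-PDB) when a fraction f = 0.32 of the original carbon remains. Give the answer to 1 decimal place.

δ₀ = (0.01094372/0.01123720 − 1)×1000 = (0.973883 − 1)×1000 = -26.117 per mil
α − 1 = ε/1000 = 0.0368
f^(α−1) = 0.32^(0.0368) = 0.958936
δ_res = (-26.117 + 1000) × 0.958936 − 1000 = 933.891 − 1000 = -66.11 per mil

-66.1 per mil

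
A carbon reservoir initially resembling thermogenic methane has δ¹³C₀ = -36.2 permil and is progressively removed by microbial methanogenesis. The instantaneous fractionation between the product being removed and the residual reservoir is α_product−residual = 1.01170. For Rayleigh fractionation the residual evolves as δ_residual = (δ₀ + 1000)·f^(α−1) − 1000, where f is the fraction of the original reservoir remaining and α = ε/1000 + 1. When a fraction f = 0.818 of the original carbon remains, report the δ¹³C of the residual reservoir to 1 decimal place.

Rayleigh residual: δ_res = (δ₀ + 1000)·f^(α−1) − 1000
α − 1 = 0.01170
f^(α−1) = 0.818^(0.01170) = 0.997652
δ_res = (-36.2 + 1000) × 0.997652 − 1000 = 961.537 − 1000 = -38.46 permil

-38.5 permil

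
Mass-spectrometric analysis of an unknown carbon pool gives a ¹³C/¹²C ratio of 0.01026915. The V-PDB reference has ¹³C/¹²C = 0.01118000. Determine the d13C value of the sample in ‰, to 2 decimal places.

-81.47‰

d13C = (R_sample / R_standard − 1) × 1000
R_sample / R_standard = 0.01026915 / 0.01118000 = 0.918529
d13C = (0.918529 − 1) × 1000 = -81.471‰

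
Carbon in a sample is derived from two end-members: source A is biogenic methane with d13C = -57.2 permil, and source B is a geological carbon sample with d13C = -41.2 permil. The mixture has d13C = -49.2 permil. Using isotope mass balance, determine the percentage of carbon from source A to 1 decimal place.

50.0%

δ_mix = f_A·δ_A + (1 − f_A)·δ_B  ⇒  f_A = (δ_mix − δ_B)/(δ_A − δ_B)
f_A = (-49.2 − (-41.2)) / (-57.2 − (-41.2))
f_A = -8.0 / -16.0 = 0.5000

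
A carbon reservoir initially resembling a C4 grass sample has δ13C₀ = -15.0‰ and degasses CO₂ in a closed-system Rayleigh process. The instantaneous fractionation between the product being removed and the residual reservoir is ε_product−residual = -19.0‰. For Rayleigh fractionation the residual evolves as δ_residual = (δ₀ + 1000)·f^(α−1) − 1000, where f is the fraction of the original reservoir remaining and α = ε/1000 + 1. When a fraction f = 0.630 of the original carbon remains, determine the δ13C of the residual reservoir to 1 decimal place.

-6.3‰

Rayleigh residual: δ_res = (δ₀ + 1000)·f^(α−1) − 1000
α = ε/1000 + 1 = 0.98100, so α − 1 = -0.01900
f^(α−1) = 0.630^(-0.01900) = 1.008817
δ_res = (-15.0 + 1000) × 1.008817 − 1000 = 993.685 − 1000 = -6.31‰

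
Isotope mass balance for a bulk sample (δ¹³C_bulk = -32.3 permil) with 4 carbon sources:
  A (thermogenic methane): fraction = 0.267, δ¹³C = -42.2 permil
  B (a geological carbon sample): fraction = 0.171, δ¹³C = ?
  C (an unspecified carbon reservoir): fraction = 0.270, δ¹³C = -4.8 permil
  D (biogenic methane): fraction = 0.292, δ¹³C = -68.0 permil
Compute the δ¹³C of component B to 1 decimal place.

0.7 permil

Isotope mass balance: δ_bulk = Σ fᵢ·δᵢ.
-32.3 = 0.267×(-42.2) + 0.171×δ_B + 0.270×(-4.8) + 0.292×(-68.0)
0.171·δ_B = -32.3 − (-32.419) = 0.119
δ_B = 0.119 / 0.171 = 0.70 permil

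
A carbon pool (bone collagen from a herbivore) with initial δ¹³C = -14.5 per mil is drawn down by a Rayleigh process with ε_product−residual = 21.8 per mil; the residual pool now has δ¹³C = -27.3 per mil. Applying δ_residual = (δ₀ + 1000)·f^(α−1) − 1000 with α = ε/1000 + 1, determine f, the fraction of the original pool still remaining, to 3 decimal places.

α − 1 = ε/1000 = 0.0218
(δ_res + 1000)/(δ₀ + 1000) = (-27.3 + 1000)/(-14.5 + 1000) = 972.7/985.5 = 0.987012
f = 0.987012^(1/0.0218) = exp(ln(0.987012)/0.0218) = exp(-0.01307/0.0218)
f = exp(-0.5997) = 0.5490

0.549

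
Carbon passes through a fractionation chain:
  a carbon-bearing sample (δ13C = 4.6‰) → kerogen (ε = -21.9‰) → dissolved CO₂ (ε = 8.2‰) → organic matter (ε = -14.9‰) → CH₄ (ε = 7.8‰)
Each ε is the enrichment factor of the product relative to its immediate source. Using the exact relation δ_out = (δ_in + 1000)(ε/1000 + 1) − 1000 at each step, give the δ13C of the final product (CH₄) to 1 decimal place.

step 1: δ = (4.60 + 1000)·(-21.9/1000 + 1) − 1000 = -17.40‰
step 2: δ = (-17.40 + 1000)·(8.2/1000 + 1) − 1000 = -9.34‰
step 3: δ = (-9.34 + 1000)·(-14.9/1000 + 1) − 1000 = -24.10‰
step 4: δ = (-24.10 + 1000)·(7.8/1000 + 1) − 1000 = -16.49‰

-16.5‰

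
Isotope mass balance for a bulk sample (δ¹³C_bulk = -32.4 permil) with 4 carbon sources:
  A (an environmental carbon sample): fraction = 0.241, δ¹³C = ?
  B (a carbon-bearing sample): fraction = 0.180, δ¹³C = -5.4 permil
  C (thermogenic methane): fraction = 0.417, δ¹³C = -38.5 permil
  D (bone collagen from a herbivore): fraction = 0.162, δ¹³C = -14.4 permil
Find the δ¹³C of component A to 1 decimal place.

-54.1 permil

Isotope mass balance: δ_bulk = Σ fᵢ·δᵢ.
-32.4 = 0.241×δ_A + 0.180×(-5.4) + 0.417×(-38.5) + 0.162×(-14.4)
0.241·δ_A = -32.4 − (-19.359) = -13.041
δ_A = -13.041 / 0.241 = -54.11 permil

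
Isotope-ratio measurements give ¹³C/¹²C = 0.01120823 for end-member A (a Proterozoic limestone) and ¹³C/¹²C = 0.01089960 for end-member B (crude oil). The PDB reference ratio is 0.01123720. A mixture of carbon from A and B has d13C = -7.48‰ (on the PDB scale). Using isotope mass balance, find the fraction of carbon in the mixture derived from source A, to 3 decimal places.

0.822

δ_A = (0.01120823/0.01123720 − 1)×1000 = (0.997422 − 1)×1000 = -2.578‰
δ_B = (0.01089960/0.01123720 − 1)×1000 = (0.969957 − 1)×1000 = -30.043‰
f_A = (δ_mix − δ_B)/(δ_A − δ_B) = (-7.48 − (-30.043))/(-2.578 − (-30.043))
f_A = 22.563 / 27.465 = 0.8215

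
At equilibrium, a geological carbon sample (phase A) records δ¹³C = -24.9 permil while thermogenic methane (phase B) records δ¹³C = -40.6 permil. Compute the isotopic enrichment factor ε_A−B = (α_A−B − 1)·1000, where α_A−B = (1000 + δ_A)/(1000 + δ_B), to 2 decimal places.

16.36 permil

α_A−B = (1000 + -24.9) / (1000 + -40.6) = 975.1 / 959.4 = 1.016364
ε_A−B = (1.016364 − 1) × 1000 = 16.364 permil
(The approximation ε ≈ δ_A − δ_B would give 15.7 permil.)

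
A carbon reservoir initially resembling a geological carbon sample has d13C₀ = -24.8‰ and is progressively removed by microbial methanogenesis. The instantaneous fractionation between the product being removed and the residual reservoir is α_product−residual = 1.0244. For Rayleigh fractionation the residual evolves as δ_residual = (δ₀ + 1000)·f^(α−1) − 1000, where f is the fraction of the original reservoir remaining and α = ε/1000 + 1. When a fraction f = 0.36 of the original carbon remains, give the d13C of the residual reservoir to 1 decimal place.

-48.8‰

Rayleigh residual: δ_res = (δ₀ + 1000)·f^(α−1) − 1000
α − 1 = 0.02440
f^(α−1) = 0.36^(0.02440) = 0.975380
δ_res = (-24.8 + 1000) × 0.975380 − 1000 = 951.190 − 1000 = -48.81‰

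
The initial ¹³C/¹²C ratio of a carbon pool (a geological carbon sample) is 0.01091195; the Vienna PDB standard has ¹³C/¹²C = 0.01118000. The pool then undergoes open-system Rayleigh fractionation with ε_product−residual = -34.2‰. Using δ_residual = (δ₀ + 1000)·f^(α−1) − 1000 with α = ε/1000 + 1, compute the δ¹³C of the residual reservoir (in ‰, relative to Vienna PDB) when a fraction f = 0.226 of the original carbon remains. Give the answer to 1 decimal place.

27.0‰

δ₀ = (0.01091195/0.01118000 − 1)×1000 = (0.976024 − 1)×1000 = -23.976‰
α − 1 = ε/1000 = -0.0342
f^(α−1) = 0.226^(-0.0342) = 1.052179
δ_res = (-23.976 + 1000) × 1.052179 − 1000 = 1026.952 − 1000 = 26.95‰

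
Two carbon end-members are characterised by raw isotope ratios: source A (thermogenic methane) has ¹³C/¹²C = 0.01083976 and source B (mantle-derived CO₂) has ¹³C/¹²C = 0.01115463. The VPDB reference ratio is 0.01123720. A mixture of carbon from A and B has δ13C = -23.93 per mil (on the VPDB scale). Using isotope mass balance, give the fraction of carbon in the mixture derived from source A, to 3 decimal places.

δ_A = (0.01083976/0.01123720 − 1)×1000 = (0.964632 − 1)×1000 = -35.368 per mil
δ_B = (0.01115463/0.01123720 − 1)×1000 = (0.992652 − 1)×1000 = -7.348 per mil
f_A = (δ_mix − δ_B)/(δ_A − δ_B) = (-23.93 − (-7.348))/(-35.368 − (-7.348))
f_A = -16.582 / -28.020 = 0.5918

0.592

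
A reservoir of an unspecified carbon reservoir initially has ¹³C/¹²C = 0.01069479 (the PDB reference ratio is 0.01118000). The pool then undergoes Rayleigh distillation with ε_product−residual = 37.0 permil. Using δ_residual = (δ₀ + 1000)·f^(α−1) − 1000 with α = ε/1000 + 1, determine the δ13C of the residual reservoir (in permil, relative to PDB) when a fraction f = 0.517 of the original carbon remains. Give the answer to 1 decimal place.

-66.5 permil

δ₀ = (0.01069479/0.01118000 − 1)×1000 = (0.956600 − 1)×1000 = -43.400 permil
α − 1 = ε/1000 = 0.0370
f^(α−1) = 0.517^(0.0370) = 0.975886
δ_res = (-43.400 + 1000) × 0.975886 − 1000 = 933.533 − 1000 = -66.47 permil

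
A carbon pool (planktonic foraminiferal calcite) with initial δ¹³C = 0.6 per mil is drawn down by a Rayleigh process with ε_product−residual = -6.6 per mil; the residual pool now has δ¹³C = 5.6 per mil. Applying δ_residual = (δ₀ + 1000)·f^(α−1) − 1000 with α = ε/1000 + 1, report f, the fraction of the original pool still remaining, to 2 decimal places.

α − 1 = ε/1000 = -0.0066
(δ_res + 1000)/(δ₀ + 1000) = (5.6 + 1000)/(0.6 + 1000) = 1005.6/1000.6 = 1.004997
f = 1.004997^(1/-0.0066) = exp(ln(1.004997)/-0.0066) = exp(0.00498/-0.0066)
f = exp(-0.7552) = 0.4699

0.47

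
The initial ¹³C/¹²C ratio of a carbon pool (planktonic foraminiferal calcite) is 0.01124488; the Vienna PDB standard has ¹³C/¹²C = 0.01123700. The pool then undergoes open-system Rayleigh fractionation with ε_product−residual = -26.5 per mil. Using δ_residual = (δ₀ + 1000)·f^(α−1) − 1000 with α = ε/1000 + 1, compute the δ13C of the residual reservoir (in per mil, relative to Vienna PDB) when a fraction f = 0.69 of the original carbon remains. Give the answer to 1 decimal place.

δ₀ = (0.01124488/0.01123700 − 1)×1000 = (1.000701 − 1)×1000 = 0.701 per mil
α − 1 = ε/1000 = -0.0265
f^(α−1) = 0.69^(-0.0265) = 1.009882
δ_res = (0.701 + 1000) × 1.009882 − 1000 = 1010.590 − 1000 = 10.59 per mil

10.6 per mil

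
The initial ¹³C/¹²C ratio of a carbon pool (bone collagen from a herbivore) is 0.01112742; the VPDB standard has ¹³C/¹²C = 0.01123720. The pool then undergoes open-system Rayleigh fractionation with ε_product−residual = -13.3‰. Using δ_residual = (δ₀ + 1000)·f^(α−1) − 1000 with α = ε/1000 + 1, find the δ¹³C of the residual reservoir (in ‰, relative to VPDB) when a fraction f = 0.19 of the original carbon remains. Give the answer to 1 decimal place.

δ₀ = (0.01112742/0.01123720 − 1)×1000 = (0.990231 − 1)×1000 = -9.769‰
α − 1 = ε/1000 = -0.0133
f^(α−1) = 0.19^(-0.0133) = 1.022333
δ_res = (-9.769 + 1000) × 1.022333 − 1000 = 1012.346 − 1000 = 12.35‰

12.3‰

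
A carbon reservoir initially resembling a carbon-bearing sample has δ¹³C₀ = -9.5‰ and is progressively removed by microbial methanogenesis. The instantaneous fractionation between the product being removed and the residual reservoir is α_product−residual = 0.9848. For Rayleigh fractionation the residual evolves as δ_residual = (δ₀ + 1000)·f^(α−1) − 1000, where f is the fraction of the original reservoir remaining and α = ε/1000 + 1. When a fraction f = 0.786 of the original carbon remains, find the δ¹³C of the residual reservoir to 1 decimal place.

-5.9‰

Rayleigh residual: δ_res = (δ₀ + 1000)·f^(α−1) − 1000
α − 1 = -0.01520
f^(α−1) = 0.786^(-0.01520) = 1.003667
δ_res = (-9.5 + 1000) × 1.003667 − 1000 = 994.132 − 1000 = -5.87‰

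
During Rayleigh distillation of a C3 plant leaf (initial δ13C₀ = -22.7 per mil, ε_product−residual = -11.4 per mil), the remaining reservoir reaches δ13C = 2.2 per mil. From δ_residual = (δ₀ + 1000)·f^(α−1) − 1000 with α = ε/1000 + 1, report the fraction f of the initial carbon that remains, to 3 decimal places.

0.110

α − 1 = ε/1000 = -0.0114
(δ_res + 1000)/(δ₀ + 1000) = (2.2 + 1000)/(-22.7 + 1000) = 1002.2/977.3 = 1.025478
f = 1.025478^(1/-0.0114) = exp(ln(1.025478)/-0.0114) = exp(0.02516/-0.0114)
f = exp(-2.2069) = 0.1100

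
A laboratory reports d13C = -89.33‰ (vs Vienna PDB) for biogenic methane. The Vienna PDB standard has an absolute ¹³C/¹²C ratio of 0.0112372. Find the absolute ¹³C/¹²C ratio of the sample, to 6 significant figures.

0.0102334

R_sample = R_standard × (d13C/1000 + 1)
R_sample = 0.0112372 × (-89.33/1000 + 1) = 0.0112372 × 0.910670
R_sample = 0.0102334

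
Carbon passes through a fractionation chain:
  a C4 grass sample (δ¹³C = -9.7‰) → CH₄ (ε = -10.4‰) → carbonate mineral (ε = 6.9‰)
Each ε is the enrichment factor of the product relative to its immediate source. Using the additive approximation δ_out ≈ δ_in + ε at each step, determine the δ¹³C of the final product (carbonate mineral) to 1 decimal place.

step 1: δ ≈ -9.7 + (-10.4) = -20.1‰
step 2: δ ≈ -20.1 + (6.9) = -13.2‰

-13.2‰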